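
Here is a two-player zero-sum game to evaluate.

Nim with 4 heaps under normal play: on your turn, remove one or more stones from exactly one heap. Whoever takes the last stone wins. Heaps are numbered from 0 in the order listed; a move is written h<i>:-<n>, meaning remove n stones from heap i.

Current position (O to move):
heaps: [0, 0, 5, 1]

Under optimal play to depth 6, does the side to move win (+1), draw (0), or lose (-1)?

value((0,0,5,1), O) = +1

p1 O@[(0,0,5,1)]: h2:-1[(0,0,4,1)]-1 h2:-2[(0,0,3,1)]-1 h2:-3[(0,0,2,1)]-1 h2:-4[(0,0,1,1)]+1* h2:-5[(0,0,0,1)]-1 h3:-1[(0,0,5,0)]-1
p2 X@[(0,0,1,1)]: h2:-1[(0,0,0,1)]-1* h3:-1[(0,0,1,0)]-1
p3 O@[(0,0,0,1)]: h3:-1[(0,0,0,0)]+1*
p4 X@[(0,0,0,0)] terminal -1; root [(0,0,5,1)] d6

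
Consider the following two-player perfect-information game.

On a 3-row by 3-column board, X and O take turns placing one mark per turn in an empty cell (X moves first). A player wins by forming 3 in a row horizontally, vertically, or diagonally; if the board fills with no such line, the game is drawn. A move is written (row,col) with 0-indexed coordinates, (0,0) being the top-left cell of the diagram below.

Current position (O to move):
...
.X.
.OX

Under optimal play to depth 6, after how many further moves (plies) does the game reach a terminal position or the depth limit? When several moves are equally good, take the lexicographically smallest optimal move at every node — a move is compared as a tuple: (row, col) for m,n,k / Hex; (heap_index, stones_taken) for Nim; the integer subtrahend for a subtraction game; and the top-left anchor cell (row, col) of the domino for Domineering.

ply 1, O at .../.X./.OX | (0,0)=-1→O../.X./.OX*; (0,1)=-1→.O./.X./.OX; (0,2)=-1→..O/.X./.OX; (1,0)=-1→.../OX./.OX; (1,2)=-1→.../.XO/.OX; (2,0)=-1→.../.X./OOX
ply 2, X at O../.X./.OX | (0,1)=+0→OX./.X./.OX; (0,2)=+1→O.X/.X./.OX*; (1,0)=+0→O../XX./.OX; (1,2)=+1→O../.XX/.OX; (2,0)=+0→O../.X./XOX
ply 3, O at O.X/.X./.OX | (0,1)=-1→OOX/.X./.OX*; (1,0)=-1→O.X/OX./.OX; (1,2)=-1→O.X/.XO/.OX; (2,0)=-1→O.X/.X./OOX
ply 4, X at OOX/.X./.OX | (1,0)=+1→OOX/XX./.OX*; (1,2)=+1→OOX/.XX/.OX; (2,0)=+1→OOX/.X./XOX
ply 5, O at OOX/XX./.OX | (1,2)=-1→OOX/XXO/.OX*; (2,0)=-1→OOX/XX./OOX
ply 6, X at OOX/XXO/.OX | (2,0)=+1→OOX/XXO/XOX*
ply 7: OOX/XXO/XOX is terminal -1 (O); from .../.X./.OX depth 6

PV length from [.../.X./.OX]: 6 plies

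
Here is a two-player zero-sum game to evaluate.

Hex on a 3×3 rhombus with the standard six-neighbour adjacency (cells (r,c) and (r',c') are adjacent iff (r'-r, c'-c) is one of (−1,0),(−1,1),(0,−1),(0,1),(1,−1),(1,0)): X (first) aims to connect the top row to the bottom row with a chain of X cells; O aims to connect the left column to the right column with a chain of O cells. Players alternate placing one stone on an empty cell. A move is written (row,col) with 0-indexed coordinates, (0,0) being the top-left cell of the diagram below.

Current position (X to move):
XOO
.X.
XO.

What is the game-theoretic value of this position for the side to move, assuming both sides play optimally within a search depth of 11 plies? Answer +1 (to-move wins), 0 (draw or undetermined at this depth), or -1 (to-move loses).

[XOO/.X./XO.] X move#1: (1,0):+1/XOO/XX./XO.*, (1,2):-1/XOO/.XX/XO., (2,2):-1/XOO/.X./XOX
[XOO/XX./XO.] end (terminal -1, O#2); searched XOO/.X./XO. to 11

value(XOO/.X./XO., X) = +1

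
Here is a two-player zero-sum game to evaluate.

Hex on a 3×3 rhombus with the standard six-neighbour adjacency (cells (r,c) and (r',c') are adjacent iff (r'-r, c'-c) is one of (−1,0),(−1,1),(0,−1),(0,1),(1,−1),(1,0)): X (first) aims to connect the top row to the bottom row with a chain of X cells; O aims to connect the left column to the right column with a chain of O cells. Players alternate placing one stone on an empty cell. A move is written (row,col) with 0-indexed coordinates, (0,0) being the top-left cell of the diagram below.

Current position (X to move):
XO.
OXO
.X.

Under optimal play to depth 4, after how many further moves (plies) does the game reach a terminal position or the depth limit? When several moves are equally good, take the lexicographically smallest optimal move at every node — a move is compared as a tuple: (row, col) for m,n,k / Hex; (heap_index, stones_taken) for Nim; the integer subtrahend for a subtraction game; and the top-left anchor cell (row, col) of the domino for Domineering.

PV length from [XO./OXO/.X.]: 1 ply

ply 1, X at XO./OXO/.X. | (0,2)=+1→XOX/OXO/.X.*; (2,0)=-1→XO./OXO/XX.; (2,2)=-1→XO./OXO/.XX
ply 2: XOX/OXO/.X. is terminal -1 (O); from XO./OXO/.X. depth 4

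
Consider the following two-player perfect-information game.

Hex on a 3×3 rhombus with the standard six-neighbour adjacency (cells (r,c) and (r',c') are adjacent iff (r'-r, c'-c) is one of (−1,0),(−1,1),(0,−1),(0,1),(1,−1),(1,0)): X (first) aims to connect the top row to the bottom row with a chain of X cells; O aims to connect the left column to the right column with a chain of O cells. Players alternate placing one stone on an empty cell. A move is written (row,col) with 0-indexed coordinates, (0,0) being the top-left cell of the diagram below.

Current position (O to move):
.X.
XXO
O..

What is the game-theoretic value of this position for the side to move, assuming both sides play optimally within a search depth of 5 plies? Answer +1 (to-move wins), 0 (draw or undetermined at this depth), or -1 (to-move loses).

value(.X./XXO/O.., O) = +1

p1 O@[.X./XXO/O..]: (0,0)[OX./XXO/O..]-1 (0,2)[.XO/XXO/O..]-1 (2,1)[.X./XXO/OO.]+1* (2,2)[.X./XXO/O.O]-1
p2 X@[.X./XXO/OO.] terminal -1; root [.X./XXO/O..] d5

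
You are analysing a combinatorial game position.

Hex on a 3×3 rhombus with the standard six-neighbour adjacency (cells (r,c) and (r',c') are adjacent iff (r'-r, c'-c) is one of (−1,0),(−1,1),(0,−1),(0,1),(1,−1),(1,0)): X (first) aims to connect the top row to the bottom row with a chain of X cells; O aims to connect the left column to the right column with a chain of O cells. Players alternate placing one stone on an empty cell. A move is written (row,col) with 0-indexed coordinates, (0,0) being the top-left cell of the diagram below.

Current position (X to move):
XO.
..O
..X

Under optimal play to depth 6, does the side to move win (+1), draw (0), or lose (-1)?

p1 X@[XO./..O/..X]: (0,2)[XOX/..O/..X]-1 (1,0)[XO./X.O/..X]-1 (1,1)[XO./.XO/..X]+1* (2,0)[XO./..O/X.X]-1 (2,1)[XO./..O/.XX]-1
p2 O@[XO./.XO/..X]: (0,2)[XOO/.XO/..X]-1* (1,0)[XO./OXO/..X]-1 (2,0)[XO./.XO/O.X]-1 (2,1)[XO./.XO/.OX]-1
p3 X@[XOO/.XO/..X]: (1,0)[XOO/XXO/..X]+1* (2,0)[XOO/.XO/X.X]-1 (2,1)[XOO/.XO/.XX]-1
p4 O@[XOO/XXO/..X]: (2,0)[XOO/XXO/O.X]-1* (2,1)[XOO/XXO/.OX]-1
p5 X@[XOO/XXO/O.X]: (2,1)[XOO/XXO/OXX]+1*
p6 O@[XOO/XXO/OXX] terminal -1; root [XO./..O/..X] d6

value(XO./..O/..X, X) = +1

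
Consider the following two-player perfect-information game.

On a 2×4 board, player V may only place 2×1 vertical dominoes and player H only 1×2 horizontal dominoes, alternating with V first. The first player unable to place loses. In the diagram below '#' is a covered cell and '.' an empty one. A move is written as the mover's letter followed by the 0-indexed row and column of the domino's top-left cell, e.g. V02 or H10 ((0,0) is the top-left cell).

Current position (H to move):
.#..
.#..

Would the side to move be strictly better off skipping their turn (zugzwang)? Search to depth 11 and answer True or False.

zugzwang(.#../.#.., H) = False

[.#../.#..] H move#1: H02:+1/.###/.#..*, H12:+1/.#../.###
[.###/.#..] V move#2: V00:-1/####/##..*
[####/##..] H move#3: H12:+1/####/####*
[####/####] end (terminal -1, V#4); searched .#../.#.. to 11
if H skipped the turn, V would face:
~ [.#../.#..] V move#1: V00:-1/##../##.., V02:+1/.##./.##.*, V03:+1/.#.#/.#.#
~ [.##./.##.] end (terminal -1, H#2); searched .#../.#.. to 11
compare (H): move=+1 vs pass=-1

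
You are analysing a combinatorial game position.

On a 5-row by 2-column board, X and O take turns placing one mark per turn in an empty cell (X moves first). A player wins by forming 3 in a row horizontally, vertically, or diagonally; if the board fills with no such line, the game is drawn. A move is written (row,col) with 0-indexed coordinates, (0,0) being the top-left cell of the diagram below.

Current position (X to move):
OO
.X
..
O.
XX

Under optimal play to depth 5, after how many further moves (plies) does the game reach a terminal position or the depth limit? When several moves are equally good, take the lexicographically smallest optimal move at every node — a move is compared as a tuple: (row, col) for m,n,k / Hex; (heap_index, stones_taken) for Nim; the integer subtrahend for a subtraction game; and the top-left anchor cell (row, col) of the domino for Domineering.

ply 1, X at OO/.X/../O./XX | (1,0)=+0→OO/XX/../O./XX*; (2,0)=+0→OO/.X/X./O./XX; (2,1)=+0→OO/.X/.X/O./XX; (3,1)=+0→OO/.X/../OX/XX
ply 2, O at OO/XX/../O./XX | (2,0)=+0→OO/XX/O./O./XX*; (2,1)=+0→OO/XX/.O/O./XX; (3,1)=+0→OO/XX/../OO/XX
ply 3, X at OO/XX/O./O./XX | (2,1)=+0→OO/XX/OX/O./XX*; (3,1)=+0→OO/XX/O./OX/XX
ply 4, O at OO/XX/OX/O./XX | (3,1)=+0→OO/XX/OX/OO/XX*
ply 5: OO/XX/OX/OO/XX is terminal +0 (X); from OO/.X/../O./XX depth 5

PV length from [OO/.X/../O./XX]: 4 plies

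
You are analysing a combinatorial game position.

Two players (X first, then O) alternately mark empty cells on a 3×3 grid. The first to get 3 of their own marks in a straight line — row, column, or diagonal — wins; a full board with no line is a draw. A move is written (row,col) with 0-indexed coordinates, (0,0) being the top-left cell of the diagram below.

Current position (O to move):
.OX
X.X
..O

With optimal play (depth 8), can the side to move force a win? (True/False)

p1 O@[.OX/X.X/..O]: (0,0)[OOX/X.X/..O]-1 (1,1)[.OX/XOX/..O]+1* (2,0)[.OX/X.X/O.O]-1 (2,1)[.OX/X.X/.OO]-1
p2 X@[.OX/XOX/..O]: (0,0)[XOX/XOX/..O]-1* (2,0)[.OX/XOX/X.O]-1 (2,1)[.OX/XOX/.XO]-1
p3 O@[XOX/XOX/..O]: (2,0)[XOX/XOX/O.O]+0 (2,1)[XOX/XOX/.OO]+1*
p4 X@[XOX/XOX/.OO] terminal -1; root [.OX/X.X/..O] d8

O winning at [.OX/X.X/..O]: True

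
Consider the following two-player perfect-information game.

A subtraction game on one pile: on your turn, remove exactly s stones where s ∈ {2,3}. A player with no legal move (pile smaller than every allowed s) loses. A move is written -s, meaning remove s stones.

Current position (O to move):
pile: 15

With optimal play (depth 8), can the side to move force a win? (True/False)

p1 O@[15]: -2[13]-1* -3[12]-1
p2 X@[13]: -2[11]+1* -3[10]+1
p3 O@[11]: -2[9]-1* -3[8]-1
p4 X@[9]: -2[7]-1 -3[6]+1*
p5 O@[6]: -2[4]-1* -3[3]-1
p6 X@[4]: -2[2]-1 -3[1]+1*
p7 O@[1] terminal -1; root [15] d8

O winning at [15]: False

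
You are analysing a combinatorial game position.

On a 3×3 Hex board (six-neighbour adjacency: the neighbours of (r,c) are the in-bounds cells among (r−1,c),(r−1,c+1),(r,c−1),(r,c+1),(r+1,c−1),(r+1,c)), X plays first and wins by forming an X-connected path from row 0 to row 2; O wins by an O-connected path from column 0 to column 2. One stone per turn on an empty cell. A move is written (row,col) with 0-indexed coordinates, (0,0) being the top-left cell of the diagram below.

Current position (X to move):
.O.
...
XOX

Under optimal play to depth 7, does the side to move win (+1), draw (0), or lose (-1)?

ply 1, X at .O./.../XOX | (0,0)=+1→XO./.../XOX*; (0,2)=+1→.OX/.../XOX; (1,0)=+1→.O./X../XOX; (1,1)=-1→.O./.X./XOX; (1,2)=-1→.O./..X/XOX
ply 2, O at XO./.../XOX | (0,2)=-1→XOO/.../XOX*; (1,0)=-1→XO./O../XOX; (1,1)=-1→XO./.O./XOX; (1,2)=-1→XO./..O/XOX
ply 3, X at XOO/.../XOX | (1,0)=+1→XOO/X../XOX*; (1,1)=-1→XOO/.X./XOX; (1,2)=-1→XOO/..X/XOX
ply 4: XOO/X../XOX is terminal -1 (O); from .O./.../XOX depth 7

value(.O./.../XOX, X) = +1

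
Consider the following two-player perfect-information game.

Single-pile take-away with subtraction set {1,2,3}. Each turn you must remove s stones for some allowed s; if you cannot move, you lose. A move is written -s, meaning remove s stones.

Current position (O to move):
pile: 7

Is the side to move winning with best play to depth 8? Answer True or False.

O winning at [7]: True

p1 O@[7]: -1[6]-1 -2[5]-1 -3[4]+1*
p2 X@[4]: -1[3]-1* -2[2]-1 -3[1]-1
p3 O@[3]: -1[2]-1 -2[1]-1 -3[0]+1*
p4 X@[0] terminal -1; root [7] d8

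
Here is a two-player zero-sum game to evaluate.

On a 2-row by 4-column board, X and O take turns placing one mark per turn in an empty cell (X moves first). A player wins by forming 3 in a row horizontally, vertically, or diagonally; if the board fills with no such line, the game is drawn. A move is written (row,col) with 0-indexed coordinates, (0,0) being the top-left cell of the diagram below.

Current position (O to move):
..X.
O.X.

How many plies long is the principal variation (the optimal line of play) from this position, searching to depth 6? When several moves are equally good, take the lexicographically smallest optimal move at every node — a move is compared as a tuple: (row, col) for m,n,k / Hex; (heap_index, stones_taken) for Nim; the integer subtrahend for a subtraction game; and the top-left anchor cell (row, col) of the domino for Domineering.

ply 1, O at ..X./O.X. | (0,0)=+0→O.X./O.X.*; (0,1)=+0→.OX./O.X.; (0,3)=+0→..XO/O.X.; (1,1)=-1→..X./OOX.; (1,3)=-1→..X./O.XO
ply 2, X at O.X./O.X. | (0,1)=+0→OXX./O.X.*; (0,3)=+0→O.XX/O.X.; (1,1)=+0→O.X./OXX.; (1,3)=+0→O.X./O.XX
ply 3, O at OXX./O.X. | (0,3)=+0→OXXO/O.X.*; (1,1)=-1→OXX./OOX.; (1,3)=-1→OXX./O.XO
ply 4, X at OXXO/O.X. | (1,1)=+0→OXXO/OXX.*; (1,3)=+0→OXXO/O.XX
ply 5, O at OXXO/OXX. | (1,3)=+0→OXXO/OXXO*
ply 6: OXXO/OXXO is terminal +0 (X); from ..X./O.X. depth 6

PV length from [..X./O.X.]: 5 plies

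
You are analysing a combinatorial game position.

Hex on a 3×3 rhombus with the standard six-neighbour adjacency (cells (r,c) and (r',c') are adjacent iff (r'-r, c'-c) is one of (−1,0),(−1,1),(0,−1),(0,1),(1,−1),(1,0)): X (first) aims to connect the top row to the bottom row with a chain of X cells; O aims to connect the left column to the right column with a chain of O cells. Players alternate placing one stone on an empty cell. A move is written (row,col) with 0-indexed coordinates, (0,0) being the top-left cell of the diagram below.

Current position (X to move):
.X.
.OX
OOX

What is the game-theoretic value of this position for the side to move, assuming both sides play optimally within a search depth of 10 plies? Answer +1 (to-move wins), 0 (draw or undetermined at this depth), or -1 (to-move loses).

p1 X@[.X./.OX/OOX]: (0,0)[XX./.OX/OOX]-1 (0,2)[.XX/.OX/OOX]+1* (1,0)[.X./XOX/OOX]-1
p2 O@[.XX/.OX/OOX] terminal -1; root [.X./.OX/OOX] d10

value(.X./.OX/OOX, X) = +1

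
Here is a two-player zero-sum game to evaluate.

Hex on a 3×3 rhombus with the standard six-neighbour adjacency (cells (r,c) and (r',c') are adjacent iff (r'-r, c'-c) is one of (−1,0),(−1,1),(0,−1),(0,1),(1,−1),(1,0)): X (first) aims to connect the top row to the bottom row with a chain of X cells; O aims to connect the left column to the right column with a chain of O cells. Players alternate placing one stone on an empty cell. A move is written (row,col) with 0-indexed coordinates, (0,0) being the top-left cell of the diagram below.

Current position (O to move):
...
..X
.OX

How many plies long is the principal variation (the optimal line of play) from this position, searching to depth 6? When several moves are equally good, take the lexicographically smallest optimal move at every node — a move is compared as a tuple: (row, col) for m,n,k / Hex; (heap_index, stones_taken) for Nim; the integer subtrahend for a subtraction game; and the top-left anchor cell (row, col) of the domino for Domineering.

PV length from [.../..X/.OX]: 6 plies

ply 1, O at .../..X/.OX | (0,0)=-1→O../..X/.OX*; (0,1)=-1→.O./..X/.OX; (0,2)=-1→..O/..X/.OX; (1,0)=-1→.../O.X/.OX; (1,1)=-1→.../.OX/.OX; (2,0)=-1→.../..X/OOX
ply 2, X at O../..X/.OX | (0,1)=+1→OX./..X/.OX*; (0,2)=+1→O.X/..X/.OX; (1,0)=+1→O../X.X/.OX; (1,1)=+1→O../.XX/.OX; (2,0)=+1→O../..X/XOX
ply 3, O at OX./..X/.OX | (0,2)=-1→OXO/..X/.OX*; (1,0)=-1→OX./O.X/.OX; (1,1)=-1→OX./.OX/.OX; (2,0)=-1→OX./..X/OOX
ply 4, X at OXO/..X/.OX | (1,0)=+1→OXO/X.X/.OX*; (1,1)=+1→OXO/.XX/.OX; (2,0)=+1→OXO/..X/XOX
ply 5, O at OXO/X.X/.OX | (1,1)=-1→OXO/XOX/.OX*; (2,0)=-1→OXO/X.X/OOX
ply 6, X at OXO/XOX/.OX | (2,0)=+1→OXO/XOX/XOX*
ply 7: OXO/XOX/XOX is terminal -1 (O); from .../..X/.OX depth 6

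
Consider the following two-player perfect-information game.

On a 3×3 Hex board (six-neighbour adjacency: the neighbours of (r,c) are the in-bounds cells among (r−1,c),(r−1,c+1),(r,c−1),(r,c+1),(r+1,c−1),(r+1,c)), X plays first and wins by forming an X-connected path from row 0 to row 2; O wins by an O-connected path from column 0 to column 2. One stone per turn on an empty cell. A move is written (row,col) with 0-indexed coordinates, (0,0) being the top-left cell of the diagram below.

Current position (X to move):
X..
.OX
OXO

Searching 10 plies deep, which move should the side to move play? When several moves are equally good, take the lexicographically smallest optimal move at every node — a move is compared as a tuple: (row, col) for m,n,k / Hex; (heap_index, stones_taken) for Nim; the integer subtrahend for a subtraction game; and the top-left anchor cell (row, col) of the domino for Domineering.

X's best at [X../.OX/OXO]: (0,2)

ply 1, X at X../.OX/OXO | (0,1)=-1→XX./.OX/OXO; (0,2)=+1→X.X/.OX/OXO*; (1,0)=-1→X../XOX/OXO
ply 2: X.X/.OX/OXO is terminal -1 (O); from X../.OX/OXO depth 10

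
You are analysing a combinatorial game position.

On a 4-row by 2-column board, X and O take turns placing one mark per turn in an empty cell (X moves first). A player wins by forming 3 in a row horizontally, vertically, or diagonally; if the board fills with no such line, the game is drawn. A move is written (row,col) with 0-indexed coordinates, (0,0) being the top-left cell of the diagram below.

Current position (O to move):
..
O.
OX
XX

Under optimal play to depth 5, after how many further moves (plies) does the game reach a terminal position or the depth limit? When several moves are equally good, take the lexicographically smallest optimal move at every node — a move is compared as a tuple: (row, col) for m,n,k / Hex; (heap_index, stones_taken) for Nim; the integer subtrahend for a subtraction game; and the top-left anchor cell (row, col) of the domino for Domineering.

PV length from [../O./OX/XX]: 1 ply

p1 O@[../O./OX/XX]: (0,0)[O./O./OX/XX]+1* (0,1)[.O/O./OX/XX]-1 (1,1)[../OO/OX/XX]+0
p2 X@[O./O./OX/XX] terminal -1; root [../O./OX/XX] d5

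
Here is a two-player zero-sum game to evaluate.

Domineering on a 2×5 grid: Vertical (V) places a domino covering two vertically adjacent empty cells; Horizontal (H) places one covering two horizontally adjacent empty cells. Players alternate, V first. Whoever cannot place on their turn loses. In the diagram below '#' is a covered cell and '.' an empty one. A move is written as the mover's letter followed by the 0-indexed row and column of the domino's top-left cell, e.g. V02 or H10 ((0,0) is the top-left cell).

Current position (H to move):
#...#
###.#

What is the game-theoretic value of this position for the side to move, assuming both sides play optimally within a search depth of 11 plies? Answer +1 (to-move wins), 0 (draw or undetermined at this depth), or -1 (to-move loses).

p1 H@[#...#/###.#]: H01[###.#/###.#]-1 H02[#.###/###.#]+1*
p2 V@[#.###/###.#] terminal -1; root [#...#/###.#] d11

value(#...#/###.#, H) = +1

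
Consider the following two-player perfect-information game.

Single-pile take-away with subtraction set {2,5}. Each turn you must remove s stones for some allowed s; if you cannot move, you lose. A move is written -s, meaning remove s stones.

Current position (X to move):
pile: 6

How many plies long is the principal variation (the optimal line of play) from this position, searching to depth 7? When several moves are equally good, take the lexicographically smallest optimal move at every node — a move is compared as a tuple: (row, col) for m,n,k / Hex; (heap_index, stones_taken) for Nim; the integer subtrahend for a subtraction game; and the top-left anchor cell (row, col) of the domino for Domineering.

[6] X move#1: -2:+1/4*, -5:+1/1
[4] O move#2: -2:-1/2*
[2] X move#3: -2:+1/0*
[0] end (terminal -1, O#4); searched 6 to 7

PV length from [6]: 3 plies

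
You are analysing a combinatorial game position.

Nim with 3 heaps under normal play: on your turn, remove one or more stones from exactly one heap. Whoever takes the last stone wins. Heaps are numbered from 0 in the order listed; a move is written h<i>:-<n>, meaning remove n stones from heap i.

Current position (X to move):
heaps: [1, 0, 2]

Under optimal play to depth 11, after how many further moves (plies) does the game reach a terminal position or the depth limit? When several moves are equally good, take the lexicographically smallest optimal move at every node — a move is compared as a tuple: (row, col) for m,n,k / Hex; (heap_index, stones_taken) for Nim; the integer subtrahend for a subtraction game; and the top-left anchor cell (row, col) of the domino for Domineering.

PV length from [(1,0,2)]: 3 plies

p1 X@[(1,0,2)]: h0:-1[(0,0,2)]-1 h2:-1[(1,0,1)]+1* h2:-2[(1,0,0)]-1
p2 O@[(1,0,1)]: h0:-1[(0,0,1)]-1* h2:-1[(1,0,0)]-1
p3 X@[(0,0,1)]: h2:-1[(0,0,0)]+1*
p4 O@[(0,0,0)] terminal -1; root [(1,0,2)] d11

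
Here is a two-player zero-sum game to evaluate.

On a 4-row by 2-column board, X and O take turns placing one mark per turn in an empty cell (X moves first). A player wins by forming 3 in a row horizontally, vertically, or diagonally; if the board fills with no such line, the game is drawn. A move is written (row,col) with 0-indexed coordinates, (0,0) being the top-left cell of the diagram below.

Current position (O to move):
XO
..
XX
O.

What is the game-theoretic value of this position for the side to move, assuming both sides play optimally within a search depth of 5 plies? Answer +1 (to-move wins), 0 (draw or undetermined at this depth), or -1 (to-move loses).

value(XO/../XX/O., O) = 0

p1 O@[XO/../XX/O.]: (1,0)[XO/O./XX/O.]+0* (1,1)[XO/.O/XX/O.]-1 (3,1)[XO/../XX/OO]-1
p2 X@[XO/O./XX/O.]: (1,1)[XO/OX/XX/O.]+0* (3,1)[XO/O./XX/OX]+0
p3 O@[XO/OX/XX/O.]: (3,1)[XO/OX/XX/OO]+0*
p4 X@[XO/OX/XX/OO] terminal +0; root [XO/../XX/O.] d5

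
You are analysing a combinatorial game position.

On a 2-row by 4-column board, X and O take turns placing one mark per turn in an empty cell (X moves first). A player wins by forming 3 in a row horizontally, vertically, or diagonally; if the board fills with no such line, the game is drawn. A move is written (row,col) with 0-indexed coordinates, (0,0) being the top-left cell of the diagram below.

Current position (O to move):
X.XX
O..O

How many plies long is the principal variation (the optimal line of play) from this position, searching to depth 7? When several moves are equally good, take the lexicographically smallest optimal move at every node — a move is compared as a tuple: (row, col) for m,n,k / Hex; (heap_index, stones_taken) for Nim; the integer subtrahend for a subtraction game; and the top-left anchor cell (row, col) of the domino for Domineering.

PV length from [X.XX/O..O]: 3 plies

ply 1, O at X.XX/O..O | (0,1)=+0→XOXX/O..O*; (1,1)=-1→X.XX/OO.O; (1,2)=-1→X.XX/O.OO
ply 2, X at XOXX/O..O | (1,1)=+0→XOXX/OX.O*; (1,2)=+0→XOXX/O.XO
ply 3, O at XOXX/OX.O | (1,2)=+0→XOXX/OXOO*
ply 4: XOXX/OXOO is terminal +0 (X); from X.XX/O..O depth 7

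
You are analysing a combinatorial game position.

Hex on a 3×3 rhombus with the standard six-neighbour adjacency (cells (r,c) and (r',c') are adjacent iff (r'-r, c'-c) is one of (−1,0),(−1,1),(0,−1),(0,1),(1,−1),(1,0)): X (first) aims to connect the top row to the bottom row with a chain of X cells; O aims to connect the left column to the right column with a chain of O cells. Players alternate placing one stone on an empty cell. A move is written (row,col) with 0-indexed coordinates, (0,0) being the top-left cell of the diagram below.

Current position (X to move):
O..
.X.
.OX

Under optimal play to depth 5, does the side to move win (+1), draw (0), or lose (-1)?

[O../.X./.OX] X move#1: (0,1):+1/OX./.X./.OX*, (0,2):+1/O.X/.X./.OX, (1,0):+1/O../XX./.OX, (1,2):+1/O../.XX/.OX, (2,0):+1/O../.X./XOX
[OX./.X./.OX] O move#2: (0,2):-1/OXO/.X./.OX*, (1,0):-1/OX./OX./.OX, (1,2):-1/OX./.XO/.OX, (2,0):-1/OX./.X./OOX
[OXO/.X./.OX] X move#3: (1,0):+1/OXO/XX./.OX*, (1,2):+1/OXO/.XX/.OX, (2,0):+1/OXO/.X./XOX
[OXO/XX./.OX] O move#4: (1,2):-1/OXO/XXO/.OX*, (2,0):-1/OXO/XX./OOX
[OXO/XXO/.OX] X move#5: (2,0):+1/OXO/XXO/XOX*
[OXO/XXO/XOX] end (terminal -1, O#6); searched O../.X./.OX to 5

value(O../.X./.OX, X) = +1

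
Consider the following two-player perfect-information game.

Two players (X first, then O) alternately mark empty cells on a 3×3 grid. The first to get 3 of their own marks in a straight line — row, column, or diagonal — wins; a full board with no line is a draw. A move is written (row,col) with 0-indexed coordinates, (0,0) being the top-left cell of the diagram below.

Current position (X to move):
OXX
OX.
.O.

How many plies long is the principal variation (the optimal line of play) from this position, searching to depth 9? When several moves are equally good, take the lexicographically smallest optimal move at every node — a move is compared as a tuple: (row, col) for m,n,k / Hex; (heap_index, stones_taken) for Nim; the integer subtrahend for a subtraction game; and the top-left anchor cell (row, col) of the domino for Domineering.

ply 1, X at OXX/OX./.O. | (1,2)=-1→OXX/OXX/.O.; (2,0)=+1→OXX/OX./XO.*; (2,2)=-1→OXX/OX./.OX
ply 2: OXX/OX./XO. is terminal -1 (O); from OXX/OX./.O. depth 9

PV length from [OXX/OX./.O.]: 1 ply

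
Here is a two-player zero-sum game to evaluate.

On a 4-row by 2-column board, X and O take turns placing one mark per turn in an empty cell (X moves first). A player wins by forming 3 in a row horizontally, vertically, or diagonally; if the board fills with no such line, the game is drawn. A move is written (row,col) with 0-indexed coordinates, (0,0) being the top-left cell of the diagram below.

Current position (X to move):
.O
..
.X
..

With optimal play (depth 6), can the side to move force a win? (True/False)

X winning at [.O/../.X/..]: False

[.O/../.X/..] X move#1: (0,0):+0/XO/../.X/..*, (1,0):+0/.O/X./.X/.., (1,1):+0/.O/.X/.X/.., (2,0):+0/.O/../XX/.., (3,0):+0/.O/../.X/X., (3,1):+0/.O/../.X/.X
[XO/../.X/..] O move#2: (1,0):+0/XO/O./.X/..*, (1,1):+0/XO/.O/.X/.., (2,0):+0/XO/../OX/.., (3,0):+0/XO/../.X/O., (3,1):+0/XO/../.X/.O
[XO/O./.X/..] X move#3: (1,1):+0/XO/OX/.X/..*, (2,0):+0/XO/O./XX/.., (3,0):+0/XO/O./.X/X., (3,1):+0/XO/O./.X/.X
[XO/OX/.X/..] O move#4: (2,0):-1/XO/OX/OX/.., (3,0):-1/XO/OX/.X/O., (3,1):+0/XO/OX/.X/.O*
[XO/OX/.X/.O] X move#5: (2,0):+0/XO/OX/XX/.O*, (3,0):+0/XO/OX/.X/XO
[XO/OX/XX/.O] O move#6: (3,0):+0/XO/OX/XX/OO*
[XO/OX/XX/OO] end (terminal +0, X#7); searched .O/../.X/.. to 6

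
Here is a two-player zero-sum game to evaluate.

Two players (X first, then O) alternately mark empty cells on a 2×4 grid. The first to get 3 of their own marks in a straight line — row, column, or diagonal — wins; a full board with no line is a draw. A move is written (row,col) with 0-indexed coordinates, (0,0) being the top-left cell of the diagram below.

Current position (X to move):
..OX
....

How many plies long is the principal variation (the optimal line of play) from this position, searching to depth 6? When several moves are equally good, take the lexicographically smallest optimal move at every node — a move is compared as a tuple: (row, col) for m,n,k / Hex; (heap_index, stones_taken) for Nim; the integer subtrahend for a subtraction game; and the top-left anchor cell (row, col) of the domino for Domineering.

p1 X@[..OX/....]: (0,0)[X.OX/....]+0* (0,1)[.XOX/....]+0 (1,0)[..OX/X...]+0 (1,1)[..OX/.X..]+0 (1,2)[..OX/..X.]+0 (1,3)[..OX/...X]+0
p2 O@[X.OX/....]: (0,1)[XOOX/....]+0* (1,0)[X.OX/O...]+0 (1,1)[X.OX/.O..]+0 (1,2)[X.OX/..O.]+0 (1,3)[X.OX/...O]+0
p3 X@[XOOX/....]: (1,0)[XOOX/X...]+0* (1,1)[XOOX/.X..]+0 (1,2)[XOOX/..X.]+0 (1,3)[XOOX/...X]+0
p4 O@[XOOX/X...]: (1,1)[XOOX/XO..]+0* (1,2)[XOOX/X.O.]+0 (1,3)[XOOX/X..O]+0
p5 X@[XOOX/XO..]: (1,2)[XOOX/XOX.]+0* (1,3)[XOOX/XO.X]+0
p6 O@[XOOX/XOX.]: (1,3)[XOOX/XOXO]+0*
p7 X@[XOOX/XOXO] terminal +0; root [..OX/....] d6

PV length from [..OX/....]: 6 plies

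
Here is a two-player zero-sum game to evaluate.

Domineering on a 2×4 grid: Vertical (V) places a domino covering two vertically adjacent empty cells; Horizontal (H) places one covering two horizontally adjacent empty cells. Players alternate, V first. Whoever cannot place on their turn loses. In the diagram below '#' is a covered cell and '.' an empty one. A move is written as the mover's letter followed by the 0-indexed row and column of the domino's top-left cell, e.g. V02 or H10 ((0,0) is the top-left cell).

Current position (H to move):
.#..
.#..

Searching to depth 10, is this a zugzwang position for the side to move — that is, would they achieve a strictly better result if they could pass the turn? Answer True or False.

[.#../.#..] H move#1: H02:+1/.###/.#..*, H12:+1/.#../.###
[.###/.#..] V move#2: V00:-1/####/##..*
[####/##..] H move#3: H12:+1/####/####*
[####/####] end (terminal -1, V#4); searched .#../.#.. to 10
pass branch (V moves first from the same position):
  | [.#../.#..] V move#1: V00:-1/##../##.., V02:+1/.##./.##.*, V03:+1/.#.#/.#.#
  | [.##./.##.] end (terminal -1, H#2); searched .#../.#.. to 10
H moving scores +1; H passing scores -1

zugzwang(.#../.#.., H) = False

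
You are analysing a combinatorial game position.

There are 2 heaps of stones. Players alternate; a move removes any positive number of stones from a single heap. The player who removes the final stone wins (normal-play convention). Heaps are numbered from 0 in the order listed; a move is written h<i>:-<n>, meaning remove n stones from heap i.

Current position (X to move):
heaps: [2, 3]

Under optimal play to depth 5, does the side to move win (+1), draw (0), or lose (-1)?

value((2,3), X) = +1

ply 1, X at (2,3) | h0:-1=-1→(1,3); h0:-2=-1→(0,3); h1:-1=+1→(2,2)*; h1:-2=-1→(2,1); h1:-3=-1→(2,0)
ply 2, O at (2,2) | h0:-1=-1→(1,2)*; h0:-2=-1→(0,2); h1:-1=-1→(2,1); h1:-2=-1→(2,0)
ply 3, X at (1,2) | h0:-1=-1→(0,2); h1:-1=+1→(1,1)*; h1:-2=-1→(1,0)
ply 4, O at (1,1) | h0:-1=-1→(0,1)*; h1:-1=-1→(1,0)
ply 5, X at (0,1) | h1:-1=+1→(0,0)*
ply 6: (0,0) is terminal -1 (O); from (2,3) depth 5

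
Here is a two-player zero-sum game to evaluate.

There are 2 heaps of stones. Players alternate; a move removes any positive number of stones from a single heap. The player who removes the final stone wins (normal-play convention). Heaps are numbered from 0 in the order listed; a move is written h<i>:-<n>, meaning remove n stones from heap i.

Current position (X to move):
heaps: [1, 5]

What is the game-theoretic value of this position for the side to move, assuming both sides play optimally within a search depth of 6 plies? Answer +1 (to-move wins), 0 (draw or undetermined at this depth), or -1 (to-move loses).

[(1,5)] X move#1: h0:-1:-1/(0,5), h1:-1:-1/(1,4), h1:-2:-1/(1,3), h1:-3:-1/(1,2), h1:-4:+1/(1,1)*, h1:-5:-1/(1,0)
[(1,1)] O move#2: h0:-1:-1/(0,1)*, h1:-1:-1/(1,0)
[(0,1)] X move#3: h1:-1:+1/(0,0)*
[(0,0)] end (terminal -1, O#4); searched (1,5) to 6

value((1,5), X) = +1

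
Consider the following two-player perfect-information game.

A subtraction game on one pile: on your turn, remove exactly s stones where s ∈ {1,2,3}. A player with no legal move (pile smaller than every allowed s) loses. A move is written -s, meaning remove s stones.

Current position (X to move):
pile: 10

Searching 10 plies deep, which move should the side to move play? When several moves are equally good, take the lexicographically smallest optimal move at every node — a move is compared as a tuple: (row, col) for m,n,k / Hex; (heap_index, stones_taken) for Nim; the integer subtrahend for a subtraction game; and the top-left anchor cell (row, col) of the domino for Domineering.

X's best at [10]: -2

ply 1, X at 10 | -1=-1→9; -2=+1→8*; -3=-1→7
ply 2, O at 8 | -1=-1→7*; -2=-1→6; -3=-1→5
ply 3, X at 7 | -1=-1→6; -2=-1→5; -3=+1→4*
ply 4, O at 4 | -1=-1→3*; -2=-1→2; -3=-1→1
ply 5, X at 3 | -1=-1→2; -2=-1→1; -3=+1→0*
ply 6: 0 is terminal -1 (O); from 10 depth 10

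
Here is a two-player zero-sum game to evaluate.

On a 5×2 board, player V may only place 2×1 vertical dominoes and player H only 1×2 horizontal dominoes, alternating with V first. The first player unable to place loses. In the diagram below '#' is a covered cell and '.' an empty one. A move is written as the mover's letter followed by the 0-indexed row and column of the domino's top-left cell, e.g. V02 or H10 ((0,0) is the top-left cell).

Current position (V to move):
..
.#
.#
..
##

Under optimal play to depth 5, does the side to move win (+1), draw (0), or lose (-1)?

p1 V@[../.#/.#/../##]: V00[#./##/.#/../##]-1* V10[../##/##/../##]-1 V20[../.#/##/#./##]-1
p2 H@[#./##/.#/../##]: H30[#./##/.#/##/##]+1*
p3 V@[#./##/.#/##/##] terminal -1; root [../.#/.#/../##] d5

value(../.#/.#/../##, V) = -1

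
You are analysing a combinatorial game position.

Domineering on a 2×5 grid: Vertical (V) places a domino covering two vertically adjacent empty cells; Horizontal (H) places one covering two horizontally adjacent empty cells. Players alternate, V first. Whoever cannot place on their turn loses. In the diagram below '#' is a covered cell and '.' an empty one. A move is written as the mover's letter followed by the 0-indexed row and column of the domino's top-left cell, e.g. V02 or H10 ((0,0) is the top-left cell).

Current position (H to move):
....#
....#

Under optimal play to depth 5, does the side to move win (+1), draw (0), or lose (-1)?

value(....#/....#, H) = +1

p1 H@[....#/....#]: H00[##..#/....#]-1 H01[.##.#/....#]+1* H02[..###/....#]-1 H10[....#/##..#]-1 H11[....#/.##.#]+1 H12[....#/..###]-1
p2 V@[.##.#/....#]: V00[###.#/#...#]-1* V03[.####/...##]-1
p3 H@[###.#/#...#]: H11[###.#/###.#]-1 H12[###.#/#.###]+1*
p4 V@[###.#/#.###] terminal -1; root [....#/....#] d5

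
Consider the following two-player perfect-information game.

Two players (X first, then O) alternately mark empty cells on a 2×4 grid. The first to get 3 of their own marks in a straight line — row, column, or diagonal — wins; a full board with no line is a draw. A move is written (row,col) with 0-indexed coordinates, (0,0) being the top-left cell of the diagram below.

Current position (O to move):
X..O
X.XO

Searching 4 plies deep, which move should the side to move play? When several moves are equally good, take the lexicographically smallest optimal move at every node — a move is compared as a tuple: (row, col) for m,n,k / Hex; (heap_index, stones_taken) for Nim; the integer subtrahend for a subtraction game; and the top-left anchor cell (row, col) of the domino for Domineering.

ply 1, O at X..O/X.XO | (0,1)=-1→XO.O/X.XO; (0,2)=-1→X.OO/X.XO; (1,1)=+0→X..O/XOXO*
ply 2, X at X..O/XOXO | (0,1)=+0→XX.O/XOXO*; (0,2)=+0→X.XO/XOXO
ply 3, O at XX.O/XOXO | (0,2)=+0→XXOO/XOXO*
ply 4: XXOO/XOXO is terminal +0 (X); from X..O/X.XO depth 4

O's best at [X..O/X.XO]: (1,1)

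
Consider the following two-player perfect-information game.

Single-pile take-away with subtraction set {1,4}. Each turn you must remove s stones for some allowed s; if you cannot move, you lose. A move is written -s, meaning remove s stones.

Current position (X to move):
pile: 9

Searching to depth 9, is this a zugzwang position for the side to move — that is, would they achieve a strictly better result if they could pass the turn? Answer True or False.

zugzwang(9, X) = False

ply 1, X at 9 | -1=-1→8; -4=+1→5*
ply 2, O at 5 | -1=-1→4*; -4=-1→1
ply 3, X at 4 | -1=-1→3; -4=+1→0*
ply 4: 0 is terminal -1 (O); from 9 depth 9
pass branch (O moves first from the same position):
  | ply 1, O at 9 | -1=-1→8; -4=+1→5*
  | ply 2, X at 5 | -1=-1→4*; -4=-1→1
  | ply 3, O at 4 | -1=-1→3; -4=+1→0*
  | ply 4: 0 is terminal -1 (X); from 9 depth 9
X moving scores +1; X passing scores -1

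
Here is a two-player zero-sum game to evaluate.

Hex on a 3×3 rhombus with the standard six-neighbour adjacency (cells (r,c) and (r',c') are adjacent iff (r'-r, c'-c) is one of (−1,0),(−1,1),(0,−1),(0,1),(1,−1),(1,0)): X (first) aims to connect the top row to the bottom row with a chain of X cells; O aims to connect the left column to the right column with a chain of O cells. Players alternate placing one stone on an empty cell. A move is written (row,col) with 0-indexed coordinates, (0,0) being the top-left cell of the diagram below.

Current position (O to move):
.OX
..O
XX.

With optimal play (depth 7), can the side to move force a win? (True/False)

O winning at [.OX/..O/XX.]: True

[.OX/..O/XX.] O move#1: (0,0):-1/OOX/..O/XX., (1,0):-1/.OX/O.O/XX., (1,1):+1/.OX/.OO/XX.*, (2,2):-1/.OX/..O/XXO
[.OX/.OO/XX.] X move#2: (0,0):-1/XOX/.OO/XX.*, (1,0):-1/.OX/XOO/XX., (2,2):-1/.OX/.OO/XXX
[XOX/.OO/XX.] O move#3: (1,0):+1/XOX/OOO/XX.*, (2,2):-1/XOX/.OO/XXO
[XOX/OOO/XX.] end (terminal -1, X#4); searched .OX/..O/XX. to 7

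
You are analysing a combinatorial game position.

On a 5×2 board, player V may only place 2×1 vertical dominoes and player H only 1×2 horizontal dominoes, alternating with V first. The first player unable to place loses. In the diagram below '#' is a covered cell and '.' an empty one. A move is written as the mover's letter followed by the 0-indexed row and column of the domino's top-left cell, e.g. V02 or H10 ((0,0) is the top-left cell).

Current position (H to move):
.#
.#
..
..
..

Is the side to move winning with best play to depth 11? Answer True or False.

ply 1, H at .#/.#/../../.. | H20=-1→.#/.#/##/../..; H30=+1→.#/.#/../##/..*; H40=-1→.#/.#/../../##
ply 2, V at .#/.#/../##/.. | V00=-1→##/##/../##/..*; V10=-1→.#/##/#./##/..
ply 3, H at ##/##/../##/.. | H20=+1→##/##/##/##/..*; H40=+1→##/##/../##/##
ply 4: ##/##/##/##/.. is terminal -1 (V); from .#/.#/../../.. depth 11

H winning at [.#/.#/../../..]: True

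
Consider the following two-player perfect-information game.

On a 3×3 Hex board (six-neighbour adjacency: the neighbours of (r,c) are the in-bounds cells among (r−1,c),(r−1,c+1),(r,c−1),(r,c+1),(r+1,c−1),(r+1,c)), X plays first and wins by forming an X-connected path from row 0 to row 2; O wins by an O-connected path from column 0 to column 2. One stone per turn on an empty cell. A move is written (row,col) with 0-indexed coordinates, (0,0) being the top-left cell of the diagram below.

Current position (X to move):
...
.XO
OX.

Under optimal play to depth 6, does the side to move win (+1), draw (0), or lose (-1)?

[.../.XO/OX.] X move#1: (0,0):+1/X../.XO/OX.*, (0,1):+1/.X./.XO/OX., (0,2):+1/..X/.XO/OX., (1,0):+1/.../XXO/OX., (2,2):+1/.../.XO/OXX
[X../.XO/OX.] O move#2: (0,1):-1/XO./.XO/OX.*, (0,2):-1/X.O/.XO/OX., (1,0):-1/X../OXO/OX., (2,2):-1/X../.XO/OXO
[XO./.XO/OX.] X move#3: (0,2):+1/XOX/.XO/OX.*, (1,0):+1/XO./XXO/OX., (2,2):+1/XO./.XO/OXX
[XOX/.XO/OX.] end (terminal -1, O#4); searched .../.XO/OX. to 6

value(.../.XO/OX., X) = +1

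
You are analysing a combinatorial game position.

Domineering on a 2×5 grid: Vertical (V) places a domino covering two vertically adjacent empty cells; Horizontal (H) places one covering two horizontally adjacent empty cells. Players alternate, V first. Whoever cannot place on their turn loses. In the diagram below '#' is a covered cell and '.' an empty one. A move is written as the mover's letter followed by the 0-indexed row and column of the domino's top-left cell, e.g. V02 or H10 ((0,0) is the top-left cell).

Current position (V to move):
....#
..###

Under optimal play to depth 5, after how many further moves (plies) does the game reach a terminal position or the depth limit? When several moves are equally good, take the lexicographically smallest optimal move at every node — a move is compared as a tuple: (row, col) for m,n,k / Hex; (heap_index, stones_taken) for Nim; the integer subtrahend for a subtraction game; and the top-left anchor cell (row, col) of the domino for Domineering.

ply 1, V at ....#/..### | V00=-1→#...#/#.###; V01=+1→.#..#/.####*
ply 2, H at .#..#/.#### | H02=-1→.####/.####*
ply 3, V at .####/.#### | V00=+1→#####/#####*
ply 4: #####/##### is terminal -1 (H); from ....#/..### depth 5

PV length from [....#/..###]: 3 plies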